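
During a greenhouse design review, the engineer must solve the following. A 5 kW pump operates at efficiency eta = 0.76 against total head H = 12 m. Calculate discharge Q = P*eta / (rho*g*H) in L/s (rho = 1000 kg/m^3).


Q = (P * 1000 * eta) / (rho * g * H)
  = (5 * 1000 * 0.76) / (1000 * 9.81 * 12)
  = 3800 / 117720
  = 0.03228 m^3/s = 32.28 L/s


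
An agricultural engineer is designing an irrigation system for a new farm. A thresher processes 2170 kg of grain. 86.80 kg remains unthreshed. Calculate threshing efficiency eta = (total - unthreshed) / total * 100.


eta = (total - unthreshed) / total * 100
    = (2170 - 86.80) / 2170 * 100
    = 2083.20 / 2170 * 100
    = 96%


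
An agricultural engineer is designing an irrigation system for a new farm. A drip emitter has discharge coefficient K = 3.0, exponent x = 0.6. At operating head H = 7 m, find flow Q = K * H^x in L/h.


Q = K * H^x
  = 3.0 * 7^0.6
  = 3.0 * 3.2141
  = 9.64 L/h


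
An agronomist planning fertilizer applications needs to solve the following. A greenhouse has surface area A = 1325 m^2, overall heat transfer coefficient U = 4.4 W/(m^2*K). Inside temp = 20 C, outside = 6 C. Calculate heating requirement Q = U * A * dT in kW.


dT = 20 - (6) = 14 K
Q = U * A * dT
  = 4.4 * 1325 * 14
  = 81620 W = 81.62 kW


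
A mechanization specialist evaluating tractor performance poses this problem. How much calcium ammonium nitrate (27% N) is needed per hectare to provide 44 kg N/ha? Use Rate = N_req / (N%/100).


Rate = N_required / (N_content / 100)
     = 44 / (27 / 100)
     = 44 / 0.27
     = 162.96 kg/ha


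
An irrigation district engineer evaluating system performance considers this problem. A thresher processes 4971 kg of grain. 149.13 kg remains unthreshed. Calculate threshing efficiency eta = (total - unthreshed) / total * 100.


eta = (total - unthreshed) / total * 100
    = (4971 - 149.13) / 4971 * 100
    = 4821.87 / 4971 * 100
    = 97%


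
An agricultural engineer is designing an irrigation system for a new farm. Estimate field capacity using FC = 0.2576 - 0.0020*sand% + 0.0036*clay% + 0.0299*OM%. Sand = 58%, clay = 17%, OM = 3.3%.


FC = 0.2576 - 0.0020*58 + 0.0036*17 + 0.0299*3.3
   = 0.2576 - 0.1160 + 0.0612 + 0.0987
   = 0.3015


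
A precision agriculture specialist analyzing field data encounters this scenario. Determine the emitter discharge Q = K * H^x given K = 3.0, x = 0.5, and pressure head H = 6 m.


Q = K * H^x
  = 3.0 * 6^0.5
  = 3.0 * 2.4495
  = 7.35 L/h


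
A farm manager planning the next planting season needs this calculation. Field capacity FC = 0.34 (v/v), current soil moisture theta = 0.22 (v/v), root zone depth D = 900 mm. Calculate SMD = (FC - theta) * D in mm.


SMD = (FC - theta) * D
    = (0.34 - 0.22) * 900
    = 0.120 * 900
    = 108 mm


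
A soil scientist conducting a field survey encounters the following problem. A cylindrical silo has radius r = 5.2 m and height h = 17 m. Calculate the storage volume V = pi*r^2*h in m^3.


V = pi * r^2 * h
  = pi * 5.2^2 * 17
  = pi * 27.04 * 17
  = 1444.13 m^3


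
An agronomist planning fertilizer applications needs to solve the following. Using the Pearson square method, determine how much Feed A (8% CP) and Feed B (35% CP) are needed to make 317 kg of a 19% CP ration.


parts_A = CP_b - target = 35 - 19 = 16
parts_B = target - CP_a = 19 - 8 = 11
total_parts = 16 + 11 = 27
Feed A = 317 * 16 / 27 = 187.85 kg
Feed B = 317 * 11 / 27 = 129.15 kg

187.85 kg


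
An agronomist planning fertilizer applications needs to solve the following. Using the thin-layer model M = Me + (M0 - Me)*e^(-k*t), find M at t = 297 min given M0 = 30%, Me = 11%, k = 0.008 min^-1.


M = Me + (M0 - Me) * e^(-k*t)
  = 11 + (30 - 11) * e^(-0.008*297)
  = 11 + 19 * e^(-2.376)
  = 11 + 19 * 0.09292
  = 11 + 1.7655
  = 12.77%


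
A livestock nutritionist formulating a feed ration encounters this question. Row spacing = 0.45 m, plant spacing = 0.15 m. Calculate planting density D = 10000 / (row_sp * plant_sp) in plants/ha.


D = 10000 / (row_sp * plant_sp)
  = 10000 / (0.45 * 0.15)
  = 10000 / 0.0675
  = 148148.15 plants/ha


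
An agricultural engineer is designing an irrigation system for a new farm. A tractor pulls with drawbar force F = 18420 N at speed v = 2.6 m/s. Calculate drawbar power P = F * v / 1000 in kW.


P = F * v / 1000
  = 18420 * 2.6 / 1000
  = 47892 / 1000
  = 47.89 kW


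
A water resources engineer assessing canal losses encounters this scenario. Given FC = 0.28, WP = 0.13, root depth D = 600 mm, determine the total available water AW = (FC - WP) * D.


AW = (FC - WP) * D
   = (0.28 - 0.13) * 600
   = 0.15 * 600
   = 90 mm


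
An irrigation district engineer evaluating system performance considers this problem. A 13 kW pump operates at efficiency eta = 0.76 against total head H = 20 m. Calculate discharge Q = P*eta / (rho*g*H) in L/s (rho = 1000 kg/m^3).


Q = (P * 1000 * eta) / (rho * g * H)
  = (13 * 1000 * 0.76) / (1000 * 9.81 * 20)
  = 9880 / 196200
  = 0.05036 m^3/s = 50.36 L/s


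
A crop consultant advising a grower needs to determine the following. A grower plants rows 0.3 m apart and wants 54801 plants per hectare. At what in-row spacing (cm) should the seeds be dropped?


spacing = 10000 / (row_sp * density)
        = 10000 / (0.3 * 54801)
        = 10000 / 16440.30
        = 0.60826 m = 60.83 cm


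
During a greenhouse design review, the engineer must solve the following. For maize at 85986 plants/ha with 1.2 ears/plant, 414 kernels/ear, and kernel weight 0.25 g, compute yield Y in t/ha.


Y = density * ears * kernels * kw
  = 85986 * 1.2 * 414 * 0.25 g/ha
  = 10679461.20 g/ha
  = 10679.46 kg/ha = 10.68 t/ha


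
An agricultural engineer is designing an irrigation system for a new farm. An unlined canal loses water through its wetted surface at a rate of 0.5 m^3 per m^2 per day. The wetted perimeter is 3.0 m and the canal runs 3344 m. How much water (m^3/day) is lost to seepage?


S = C * P * L
  = 0.5 * 3.0 * 3344
  = 5016 m^3/day


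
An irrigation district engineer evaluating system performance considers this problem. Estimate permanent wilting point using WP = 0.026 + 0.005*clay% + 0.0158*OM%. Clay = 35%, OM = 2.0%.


WP = 0.026 + 0.005*35 + 0.0158*2.0
   = 0.026 + 0.1750 + 0.0316
   = 0.2326


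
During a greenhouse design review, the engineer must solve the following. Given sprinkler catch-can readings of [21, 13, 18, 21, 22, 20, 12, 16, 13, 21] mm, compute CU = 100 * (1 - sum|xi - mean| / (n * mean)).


xbar = 177 / 10 = 17.700
sum|xi - xbar| = 33.600
CU = 100 * (1 - 33.600 / (10 * 17.700))
   = 100 * (1 - 0.1898)
   = 81.02%


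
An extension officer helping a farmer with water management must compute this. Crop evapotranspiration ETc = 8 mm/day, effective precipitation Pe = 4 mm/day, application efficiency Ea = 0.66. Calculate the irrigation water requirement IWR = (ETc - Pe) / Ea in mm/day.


IWR = (ETc - Pe) / Ea
    = (8 - 4) / 0.66
    = 4 / 0.66
    = 6.06 mm/day


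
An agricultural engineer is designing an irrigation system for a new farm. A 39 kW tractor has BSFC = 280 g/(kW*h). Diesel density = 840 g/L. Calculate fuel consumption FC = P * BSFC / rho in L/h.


FC = P * BSFC / rho_fuel
   = 39 * 280 / 840
   = 10920 / 840
   = 13 L/h


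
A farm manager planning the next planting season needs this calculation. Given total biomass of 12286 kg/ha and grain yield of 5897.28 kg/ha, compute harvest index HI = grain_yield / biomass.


HI = grain_yield / biomass
   = 5897.28 / 12286
   = 0.48


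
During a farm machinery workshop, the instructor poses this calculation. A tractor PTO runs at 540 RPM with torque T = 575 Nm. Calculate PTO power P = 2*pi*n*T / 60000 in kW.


P = 2*pi*n*T / 60000
  = 2*pi * 540 * 575 / 60000
  = 1950929.04 / 60000
  = 32.52 kW


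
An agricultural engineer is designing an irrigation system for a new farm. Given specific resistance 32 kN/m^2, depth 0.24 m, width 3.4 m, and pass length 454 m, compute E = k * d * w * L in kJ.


E = k * d * w * L
  = 32 * 0.24 * 3.4 * 454
  = 11854.85 kJ


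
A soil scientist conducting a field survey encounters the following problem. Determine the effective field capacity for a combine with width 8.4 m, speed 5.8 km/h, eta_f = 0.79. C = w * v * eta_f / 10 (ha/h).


C = w * v * eta_f / 10
  = 8.4 * 5.8 * 0.79 / 10
  = 38.49 / 10
  = 3.85 ha/h


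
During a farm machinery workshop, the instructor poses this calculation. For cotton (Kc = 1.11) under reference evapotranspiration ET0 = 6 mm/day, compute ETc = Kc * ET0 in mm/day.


ETc = Kc * ET0
    = 1.11 * 6
    = 6.66 mm/day


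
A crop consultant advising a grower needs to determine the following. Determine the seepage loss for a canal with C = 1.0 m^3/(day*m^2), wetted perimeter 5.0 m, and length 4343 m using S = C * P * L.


S = C * P * L
  = 1.0 * 5.0 * 4343
  = 21715 m^3/day


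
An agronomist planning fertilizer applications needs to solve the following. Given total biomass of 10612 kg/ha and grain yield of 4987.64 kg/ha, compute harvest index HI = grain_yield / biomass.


HI = grain_yield / biomass
   = 4987.64 / 10612
   = 0.47


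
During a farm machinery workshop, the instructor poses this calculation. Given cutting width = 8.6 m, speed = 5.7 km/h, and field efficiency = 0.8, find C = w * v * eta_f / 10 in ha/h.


C = w * v * eta_f / 10
  = 8.6 * 5.7 * 0.8 / 10
  = 39.22 / 10
  = 3.92 ha/h


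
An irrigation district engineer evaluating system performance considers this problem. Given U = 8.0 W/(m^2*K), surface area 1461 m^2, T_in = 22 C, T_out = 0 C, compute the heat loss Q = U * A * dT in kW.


dT = 22 - (0) = 22 K
Q = U * A * dT
  = 8.0 * 1461 * 22
  = 257136 W = 257.14 kW


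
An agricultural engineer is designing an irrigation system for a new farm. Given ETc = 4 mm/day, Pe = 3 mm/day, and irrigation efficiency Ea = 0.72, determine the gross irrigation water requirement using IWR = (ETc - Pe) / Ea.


IWR = (ETc - Pe) / Ea
    = (4 - 3) / 0.72
    = 1 / 0.72
    = 1.39 mm/day


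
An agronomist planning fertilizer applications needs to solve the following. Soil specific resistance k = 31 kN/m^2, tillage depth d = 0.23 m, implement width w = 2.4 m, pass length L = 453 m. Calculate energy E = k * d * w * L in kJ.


E = k * d * w * L
  = 31 * 0.23 * 2.4 * 453
  = 7751.74 kJ


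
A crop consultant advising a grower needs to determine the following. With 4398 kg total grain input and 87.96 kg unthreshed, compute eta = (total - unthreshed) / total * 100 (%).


eta = (total - unthreshed) / total * 100
    = (4398 - 87.96) / 4398 * 100
    = 4310.04 / 4398 * 100
    = 98%


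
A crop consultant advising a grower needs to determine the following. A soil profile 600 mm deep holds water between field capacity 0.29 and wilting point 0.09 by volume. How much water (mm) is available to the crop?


AW = (FC - WP) * D
   = (0.29 - 0.09) * 600
   = 0.20 * 600
   = 120 mm


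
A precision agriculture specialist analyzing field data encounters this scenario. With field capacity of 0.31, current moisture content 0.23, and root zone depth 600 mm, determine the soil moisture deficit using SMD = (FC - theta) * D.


SMD = (FC - theta) * D
    = (0.31 - 0.23) * 600
    = 0.080 * 600
    = 48 mm


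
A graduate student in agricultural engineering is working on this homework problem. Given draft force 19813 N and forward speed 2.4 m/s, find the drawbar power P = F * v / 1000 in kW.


P = F * v / 1000
  = 19813 * 2.4 / 1000
  = 47551.20 / 1000
  = 47.55 kW


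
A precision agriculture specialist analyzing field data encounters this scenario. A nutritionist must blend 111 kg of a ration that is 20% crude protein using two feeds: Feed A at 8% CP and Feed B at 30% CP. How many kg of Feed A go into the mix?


parts_A = CP_b - target = 30 - 20 = 10
parts_B = target - CP_a = 20 - 8 = 12
total_parts = 10 + 12 = 22
Feed A = 111 * 10 / 22 = 50.45 kg
Feed B = 111 * 12 / 22 = 60.55 kg

50.45 kg


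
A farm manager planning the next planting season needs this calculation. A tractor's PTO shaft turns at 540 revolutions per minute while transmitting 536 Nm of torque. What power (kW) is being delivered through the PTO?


P = 2*pi*n*T / 60000
  = 2*pi * 540 * 536 / 60000
  = 1818605.16 / 60000
  = 30.31 kW


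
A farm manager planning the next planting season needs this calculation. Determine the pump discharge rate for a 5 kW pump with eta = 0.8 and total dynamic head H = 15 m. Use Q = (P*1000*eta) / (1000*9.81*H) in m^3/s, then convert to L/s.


Q = (P * 1000 * eta) / (rho * g * H)
  = (5 * 1000 * 0.8) / (1000 * 9.81 * 15)
  = 4000 / 147150
  = 0.02718 m^3/s = 27.18 L/s


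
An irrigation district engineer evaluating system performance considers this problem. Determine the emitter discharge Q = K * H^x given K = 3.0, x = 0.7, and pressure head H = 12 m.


Q = K * H^x
  = 3.0 * 12^0.7
  = 3.0 * 5.6941
  = 17.08 L/h


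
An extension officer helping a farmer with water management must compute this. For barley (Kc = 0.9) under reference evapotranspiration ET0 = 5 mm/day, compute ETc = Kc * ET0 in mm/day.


ETc = Kc * ET0
    = 0.9 * 5
    = 4.50 mm/day


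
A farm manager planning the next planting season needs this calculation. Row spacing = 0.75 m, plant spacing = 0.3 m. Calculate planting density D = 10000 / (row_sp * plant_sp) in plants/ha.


D = 10000 / (row_sp * plant_sp)
  = 10000 / (0.75 * 0.3)
  = 10000 / 0.2250
  = 44444.44 plants/ha


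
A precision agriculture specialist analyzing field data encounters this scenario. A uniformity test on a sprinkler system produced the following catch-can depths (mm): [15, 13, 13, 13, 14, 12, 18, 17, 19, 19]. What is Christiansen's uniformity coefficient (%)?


xbar = 153 / 10 = 15.300
sum|xi - xbar| = 23.600
CU = 100 * (1 - 23.600 / (10 * 15.300))
   = 100 * (1 - 0.1542)
   = 84.58%


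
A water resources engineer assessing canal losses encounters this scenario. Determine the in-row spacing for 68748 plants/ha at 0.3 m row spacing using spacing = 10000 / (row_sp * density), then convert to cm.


spacing = 10000 / (row_sp * density)
        = 10000 / (0.3 * 68748)
        = 10000 / 20624.40
        = 0.48486 m = 48.49 cm


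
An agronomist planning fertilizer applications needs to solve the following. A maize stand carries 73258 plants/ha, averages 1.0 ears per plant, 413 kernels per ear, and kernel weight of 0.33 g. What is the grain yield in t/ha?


Y = density * ears * kernels * kw
  = 73258 * 1.0 * 413 * 0.33 g/ha
  = 9984332.82 g/ha
  = 9984.33 kg/ha = 9.98 t/ha


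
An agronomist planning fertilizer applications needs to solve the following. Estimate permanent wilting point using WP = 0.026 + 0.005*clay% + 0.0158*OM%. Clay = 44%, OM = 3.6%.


WP = 0.026 + 0.005*44 + 0.0158*3.6
   = 0.026 + 0.2200 + 0.0569
   = 0.3029


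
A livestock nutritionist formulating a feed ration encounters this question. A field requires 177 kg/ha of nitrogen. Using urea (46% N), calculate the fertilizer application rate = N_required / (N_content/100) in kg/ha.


Rate = N_required / (N_content / 100)
     = 177 / (46 / 100)
     = 177 / 0.46
     = 384.78 kg/ha


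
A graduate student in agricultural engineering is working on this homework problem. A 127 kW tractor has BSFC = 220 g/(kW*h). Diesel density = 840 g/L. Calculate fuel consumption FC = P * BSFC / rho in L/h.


FC = P * BSFC / rho_fuel
   = 127 * 220 / 840
   = 27940 / 840
   = 33.26 L/h


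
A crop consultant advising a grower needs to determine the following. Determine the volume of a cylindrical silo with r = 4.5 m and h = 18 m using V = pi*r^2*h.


V = pi * r^2 * h
  = pi * 4.5^2 * 18
  = pi * 20.25 * 18
  = 1145.11 m^3


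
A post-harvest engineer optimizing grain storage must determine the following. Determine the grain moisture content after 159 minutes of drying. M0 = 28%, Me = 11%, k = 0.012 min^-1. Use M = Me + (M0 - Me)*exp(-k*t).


M = Me + (M0 - Me) * e^(-k*t)
  = 11 + (28 - 11) * e^(-0.012*159)
  = 11 + 17 * e^(-1.908)
  = 11 + 17 * 0.14838
  = 11 + 2.5224
  = 13.52%


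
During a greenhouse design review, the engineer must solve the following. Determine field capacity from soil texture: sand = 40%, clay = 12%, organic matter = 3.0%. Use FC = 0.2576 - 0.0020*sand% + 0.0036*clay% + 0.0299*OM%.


FC = 0.2576 - 0.0020*40 + 0.0036*12 + 0.0299*3.0
   = 0.2576 - 0.0800 + 0.0432 + 0.0897
   = 0.3105


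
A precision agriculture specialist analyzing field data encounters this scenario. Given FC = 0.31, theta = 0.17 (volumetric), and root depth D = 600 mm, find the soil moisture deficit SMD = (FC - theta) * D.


SMD = (FC - theta) * D
    = (0.31 - 0.17) * 600
    = 0.140 * 600
    = 84 mm


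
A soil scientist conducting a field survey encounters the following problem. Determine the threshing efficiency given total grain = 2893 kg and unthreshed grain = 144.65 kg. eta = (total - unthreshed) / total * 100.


eta = (total - unthreshed) / total * 100
    = (2893 - 144.65) / 2893 * 100
    = 2748.35 / 2893 * 100
    = 95%


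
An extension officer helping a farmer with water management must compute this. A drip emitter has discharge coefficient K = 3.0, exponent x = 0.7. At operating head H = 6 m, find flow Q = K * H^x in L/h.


Q = K * H^x
  = 3.0 * 6^0.7
  = 3.0 * 3.5051
  = 10.52 L/h


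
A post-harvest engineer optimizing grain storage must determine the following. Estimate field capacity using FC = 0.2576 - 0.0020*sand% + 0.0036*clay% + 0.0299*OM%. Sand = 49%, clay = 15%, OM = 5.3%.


FC = 0.2576 - 0.0020*49 + 0.0036*15 + 0.0299*5.3
   = 0.2576 - 0.0980 + 0.0540 + 0.1585
   = 0.3721


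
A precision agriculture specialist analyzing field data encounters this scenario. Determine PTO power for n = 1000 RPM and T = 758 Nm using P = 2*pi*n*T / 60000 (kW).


P = 2*pi*n*T / 60000
  = 2*pi * 1000 * 758 / 60000
  = 4762654.46 / 60000
  = 79.38 kW


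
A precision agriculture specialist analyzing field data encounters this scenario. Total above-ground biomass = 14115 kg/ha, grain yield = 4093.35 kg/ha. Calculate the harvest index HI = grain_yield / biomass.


HI = grain_yield / biomass
   = 4093.35 / 14115
   = 0.29


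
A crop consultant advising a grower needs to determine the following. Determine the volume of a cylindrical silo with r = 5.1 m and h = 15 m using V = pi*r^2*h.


V = pi * r^2 * h
  = pi * 5.1^2 * 15
  = pi * 26.01 * 15
  = 1225.69 m^3


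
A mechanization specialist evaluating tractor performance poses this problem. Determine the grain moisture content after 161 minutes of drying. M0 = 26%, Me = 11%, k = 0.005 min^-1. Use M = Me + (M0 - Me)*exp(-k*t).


M = Me + (M0 - Me) * e^(-k*t)
  = 11 + (26 - 11) * e^(-0.005*161)
  = 11 + 15 * e^(-0.805)
  = 11 + 15 * 0.44709
  = 11 + 6.7063
  = 17.71%


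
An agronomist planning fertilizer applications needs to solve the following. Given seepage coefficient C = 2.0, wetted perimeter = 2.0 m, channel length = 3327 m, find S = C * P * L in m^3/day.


S = C * P * L
  = 2.0 * 2.0 * 3327
  = 13308 m^3/day


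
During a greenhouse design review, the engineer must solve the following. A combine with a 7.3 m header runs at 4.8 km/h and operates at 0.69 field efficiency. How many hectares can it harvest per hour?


C = w * v * eta_f / 10
  = 7.3 * 4.8 * 0.69 / 10
  = 24.18 / 10
  = 2.42 ha/h


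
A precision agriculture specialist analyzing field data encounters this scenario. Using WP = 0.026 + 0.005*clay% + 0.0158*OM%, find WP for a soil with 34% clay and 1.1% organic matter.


WP = 0.026 + 0.005*34 + 0.0158*1.1
   = 0.026 + 0.1700 + 0.0174
   = 0.2134


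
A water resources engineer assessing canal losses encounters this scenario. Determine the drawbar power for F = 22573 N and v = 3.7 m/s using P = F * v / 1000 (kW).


P = F * v / 1000
  = 22573 * 3.7 / 1000
  = 83520.10 / 1000
  = 83.52 kW


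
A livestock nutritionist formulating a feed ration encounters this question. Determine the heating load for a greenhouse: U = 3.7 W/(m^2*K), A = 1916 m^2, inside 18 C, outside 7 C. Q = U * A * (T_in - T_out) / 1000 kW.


dT = 18 - (7) = 11 K
Q = U * A * dT
  = 3.7 * 1916 * 11
  = 77981.20 W = 77.98 kW


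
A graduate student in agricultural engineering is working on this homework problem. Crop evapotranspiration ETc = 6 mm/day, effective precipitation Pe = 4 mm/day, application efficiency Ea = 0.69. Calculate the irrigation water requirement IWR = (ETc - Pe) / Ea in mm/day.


IWR = (ETc - Pe) / Ea
    = (6 - 4) / 0.69
    = 2 / 0.69
    = 2.90 mm/day


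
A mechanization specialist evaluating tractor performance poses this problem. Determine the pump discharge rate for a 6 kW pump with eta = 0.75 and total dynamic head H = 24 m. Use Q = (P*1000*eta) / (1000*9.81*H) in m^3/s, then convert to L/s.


Q = (P * 1000 * eta) / (rho * g * H)
  = (6 * 1000 * 0.75) / (1000 * 9.81 * 24)
  = 4500 / 235440
  = 0.01911 m^3/s = 19.11 L/s


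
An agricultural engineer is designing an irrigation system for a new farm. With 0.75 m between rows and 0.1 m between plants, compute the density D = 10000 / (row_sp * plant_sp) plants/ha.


D = 10000 / (row_sp * plant_sp)
  = 10000 / (0.75 * 0.1)
  = 10000 / 0.0750
  = 133333.33 plants/ha


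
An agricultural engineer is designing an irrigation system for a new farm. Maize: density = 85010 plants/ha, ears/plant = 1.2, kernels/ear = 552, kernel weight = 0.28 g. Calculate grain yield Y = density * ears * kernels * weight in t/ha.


Y = density * ears * kernels * kw
  = 85010 * 1.2 * 552 * 0.28 g/ha
  = 15766974.72 g/ha
  = 15766.97 kg/ha = 15.77 t/ha


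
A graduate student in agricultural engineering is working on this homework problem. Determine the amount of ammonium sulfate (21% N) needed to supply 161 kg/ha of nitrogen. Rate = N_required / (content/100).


Rate = N_required / (N_content / 100)
     = 161 / (21 / 100)
     = 161 / 0.21
     = 766.67 kg/ha


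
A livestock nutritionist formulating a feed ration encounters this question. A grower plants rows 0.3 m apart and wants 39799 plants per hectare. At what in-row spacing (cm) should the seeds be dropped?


spacing = 10000 / (row_sp * density)
        = 10000 / (0.3 * 39799)
        = 10000 / 11939.70
        = 0.83754 m = 83.75 cm


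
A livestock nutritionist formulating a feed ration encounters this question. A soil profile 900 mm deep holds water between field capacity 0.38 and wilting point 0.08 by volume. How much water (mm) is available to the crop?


AW = (FC - WP) * D
   = (0.38 - 0.08) * 900
   = 0.30 * 900
   = 270 mm


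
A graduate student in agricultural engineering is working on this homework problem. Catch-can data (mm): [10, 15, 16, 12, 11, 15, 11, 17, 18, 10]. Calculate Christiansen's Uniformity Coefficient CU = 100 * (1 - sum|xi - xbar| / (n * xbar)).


xbar = 135 / 10 = 13.500
sum|xi - xbar| = 27
CU = 100 * (1 - 27 / (10 * 13.500))
   = 100 * (1 - 0.2000)
   = 80%


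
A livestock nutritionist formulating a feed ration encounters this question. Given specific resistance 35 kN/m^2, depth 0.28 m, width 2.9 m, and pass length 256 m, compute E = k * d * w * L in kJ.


E = k * d * w * L
  = 35 * 0.28 * 2.9 * 256
  = 7275.52 kJ


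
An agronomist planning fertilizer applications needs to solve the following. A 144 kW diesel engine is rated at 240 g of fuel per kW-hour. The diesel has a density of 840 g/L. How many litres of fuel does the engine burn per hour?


FC = P * BSFC / rho_fuel
   = 144 * 240 / 840
   = 34560 / 840
   = 41.14 L/h


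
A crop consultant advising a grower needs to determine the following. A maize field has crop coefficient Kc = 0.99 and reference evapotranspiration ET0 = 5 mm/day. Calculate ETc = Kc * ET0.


ETc = Kc * ET0
    = 0.99 * 5
    = 4.95 mm/day


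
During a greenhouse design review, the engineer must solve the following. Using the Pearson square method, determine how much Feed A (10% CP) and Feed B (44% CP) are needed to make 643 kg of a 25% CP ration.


parts_A = CP_b - target = 44 - 25 = 19
parts_B = target - CP_a = 25 - 10 = 15
total_parts = 19 + 15 = 34
Feed A = 643 * 19 / 34 = 359.32 kg
Feed B = 643 * 15 / 34 = 283.68 kg

359.32 kg


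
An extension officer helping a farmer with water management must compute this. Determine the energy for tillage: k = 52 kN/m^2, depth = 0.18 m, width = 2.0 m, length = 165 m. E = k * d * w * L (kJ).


E = k * d * w * L
  = 52 * 0.18 * 2.0 * 165
  = 3088.80 kJ


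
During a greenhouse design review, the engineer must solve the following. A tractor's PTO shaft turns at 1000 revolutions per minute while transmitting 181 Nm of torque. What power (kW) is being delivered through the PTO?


P = 2*pi*n*T / 60000
  = 2*pi * 1000 * 181 / 60000
  = 1137256.54 / 60000
  = 18.95 kW


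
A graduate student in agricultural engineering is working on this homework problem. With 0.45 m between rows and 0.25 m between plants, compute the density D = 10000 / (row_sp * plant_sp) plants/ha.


D = 10000 / (row_sp * plant_sp)
  = 10000 / (0.45 * 0.25)
  = 10000 / 0.1125
  = 88888.89 plants/ha


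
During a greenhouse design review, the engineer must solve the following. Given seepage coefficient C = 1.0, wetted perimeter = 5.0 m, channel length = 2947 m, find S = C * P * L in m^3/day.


S = C * P * L
  = 1.0 * 5.0 * 2947
  = 14735 m^3/day


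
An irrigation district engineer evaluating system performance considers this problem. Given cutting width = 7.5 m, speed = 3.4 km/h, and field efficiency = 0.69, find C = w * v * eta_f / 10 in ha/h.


C = w * v * eta_f / 10
  = 7.5 * 3.4 * 0.69 / 10
  = 17.60 / 10
  = 1.76 ha/h


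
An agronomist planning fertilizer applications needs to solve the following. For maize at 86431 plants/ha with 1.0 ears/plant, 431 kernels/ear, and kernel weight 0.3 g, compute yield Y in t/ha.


Y = density * ears * kernels * kw
  = 86431 * 1.0 * 431 * 0.3 g/ha
  = 11175528.30 g/ha
  = 11175.53 kg/ha = 11.18 t/ha


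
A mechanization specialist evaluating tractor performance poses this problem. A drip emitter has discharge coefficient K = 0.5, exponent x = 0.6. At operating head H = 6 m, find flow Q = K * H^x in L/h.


Q = K * H^x
  = 0.5 * 6^0.6
  = 0.5 * 2.9302
  = 1.47 L/h


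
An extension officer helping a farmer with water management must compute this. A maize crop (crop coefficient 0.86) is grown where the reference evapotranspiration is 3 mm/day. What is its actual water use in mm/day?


ETc = Kc * ET0
    = 0.86 * 3
    = 2.58 mm/day


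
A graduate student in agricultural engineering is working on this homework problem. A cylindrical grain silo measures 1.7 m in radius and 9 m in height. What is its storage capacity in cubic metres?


V = pi * r^2 * h
  = pi * 1.7^2 * 9
  = pi * 2.89 * 9
  = 81.71 m^3


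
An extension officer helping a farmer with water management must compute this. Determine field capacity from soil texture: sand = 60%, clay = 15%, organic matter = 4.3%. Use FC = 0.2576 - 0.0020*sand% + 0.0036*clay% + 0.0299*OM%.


FC = 0.2576 - 0.0020*60 + 0.0036*15 + 0.0299*4.3
   = 0.2576 - 0.1200 + 0.0540 + 0.1286
   = 0.3202


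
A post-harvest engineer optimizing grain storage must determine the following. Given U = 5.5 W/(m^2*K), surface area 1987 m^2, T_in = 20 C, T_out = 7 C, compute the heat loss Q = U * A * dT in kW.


dT = 20 - (7) = 13 K
Q = U * A * dT
  = 5.5 * 1987 * 13
  = 142070.50 W = 142.07 kW


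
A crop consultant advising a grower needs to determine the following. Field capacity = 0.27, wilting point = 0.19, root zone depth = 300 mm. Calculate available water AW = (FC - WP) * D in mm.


AW = (FC - WP) * D
   = (0.27 - 0.19) * 300
   = 0.08 * 300
   = 24 mm


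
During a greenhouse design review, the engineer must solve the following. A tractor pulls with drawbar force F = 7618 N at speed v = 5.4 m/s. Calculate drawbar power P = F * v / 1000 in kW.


P = F * v / 1000
  = 7618 * 5.4 / 1000
  = 41137.20 / 1000
  = 41.14 kW


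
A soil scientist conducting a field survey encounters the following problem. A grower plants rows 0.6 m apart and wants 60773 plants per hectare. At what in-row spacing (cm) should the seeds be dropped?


spacing = 10000 / (row_sp * density)
        = 10000 / (0.6 * 60773)
        = 10000 / 36463.80
        = 0.27424 m = 27.42 cm


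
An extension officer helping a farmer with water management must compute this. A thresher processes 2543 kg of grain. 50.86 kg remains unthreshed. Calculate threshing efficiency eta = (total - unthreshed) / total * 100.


eta = (total - unthreshed) / total * 100
    = (2543 - 50.86) / 2543 * 100
    = 2492.14 / 2543 * 100
    = 98%


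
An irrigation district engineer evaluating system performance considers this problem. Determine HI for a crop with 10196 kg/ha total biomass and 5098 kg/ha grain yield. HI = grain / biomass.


HI = grain_yield / biomass
   = 5098 / 10196
   = 0.50


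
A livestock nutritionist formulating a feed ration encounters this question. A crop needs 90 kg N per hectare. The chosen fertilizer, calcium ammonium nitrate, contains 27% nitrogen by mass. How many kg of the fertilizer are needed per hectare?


Rate = N_required / (N_content / 100)
     = 90 / (27 / 100)
     = 90 / 0.27
     = 333.33 kg/ha


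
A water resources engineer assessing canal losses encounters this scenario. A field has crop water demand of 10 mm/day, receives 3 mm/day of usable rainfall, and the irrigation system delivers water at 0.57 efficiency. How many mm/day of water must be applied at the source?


IWR = (ETc - Pe) / Ea
    = (10 - 3) / 0.57
    = 7 / 0.57
    = 12.28 mm/day


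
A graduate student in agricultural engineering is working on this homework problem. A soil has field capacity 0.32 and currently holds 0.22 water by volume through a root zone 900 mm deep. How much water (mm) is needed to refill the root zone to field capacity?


SMD = (FC - theta) * D
    = (0.32 - 0.22) * 900
    = 0.100 * 900
    = 90 mm


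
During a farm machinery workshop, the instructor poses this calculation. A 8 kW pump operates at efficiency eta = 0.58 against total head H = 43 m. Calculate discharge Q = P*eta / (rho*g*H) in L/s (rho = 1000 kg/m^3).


Q = (P * 1000 * eta) / (rho * g * H)
  = (8 * 1000 * 0.58) / (1000 * 9.81 * 43)
  = 4640 / 421830
  = 0.01100 m^3/s = 11.00 L/s


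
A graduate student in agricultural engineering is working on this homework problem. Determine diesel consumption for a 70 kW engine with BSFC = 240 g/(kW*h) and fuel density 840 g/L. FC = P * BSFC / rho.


FC = P * BSFC / rho_fuel
   = 70 * 240 / 840
   = 16800 / 840
   = 20 L/h


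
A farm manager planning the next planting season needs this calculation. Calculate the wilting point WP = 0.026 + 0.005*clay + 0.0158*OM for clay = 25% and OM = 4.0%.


WP = 0.026 + 0.005*25 + 0.0158*4.0
   = 0.026 + 0.1250 + 0.0632
   = 0.2142


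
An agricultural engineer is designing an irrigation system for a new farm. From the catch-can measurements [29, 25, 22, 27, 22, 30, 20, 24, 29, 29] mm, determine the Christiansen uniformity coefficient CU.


xbar = 257 / 10 = 25.700
sum|xi - xbar| = 31
CU = 100 * (1 - 31 / (10 * 25.700))
   = 100 * (1 - 0.1206)
   = 87.94%


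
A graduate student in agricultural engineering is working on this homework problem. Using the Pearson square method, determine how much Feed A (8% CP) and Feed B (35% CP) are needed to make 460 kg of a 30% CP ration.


parts_A = CP_b - target = 35 - 30 = 5
parts_B = target - CP_a = 30 - 8 = 22
total_parts = 5 + 22 = 27
Feed A = 460 * 5 / 27 = 85.19 kg
Feed B = 460 * 22 / 27 = 374.81 kg

85.19 kg


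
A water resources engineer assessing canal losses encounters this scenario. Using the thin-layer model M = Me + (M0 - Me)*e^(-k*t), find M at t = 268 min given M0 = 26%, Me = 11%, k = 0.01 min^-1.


M = Me + (M0 - Me) * e^(-k*t)
  = 11 + (26 - 11) * e^(-0.01*268)
  = 11 + 15 * e^(-2.680)
  = 11 + 15 * 0.06856
  = 11 + 1.0284
  = 12.03%


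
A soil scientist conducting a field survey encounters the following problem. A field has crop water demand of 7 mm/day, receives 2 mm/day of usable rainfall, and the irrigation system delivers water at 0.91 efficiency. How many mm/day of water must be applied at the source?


IWR = (ETc - Pe) / Ea
    = (7 - 2) / 0.91
    = 5 / 0.91
    = 5.49 mm/day


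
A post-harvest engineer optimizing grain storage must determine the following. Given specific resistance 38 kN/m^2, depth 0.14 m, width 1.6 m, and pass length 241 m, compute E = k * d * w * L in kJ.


E = k * d * w * L
  = 38 * 0.14 * 1.6 * 241
  = 2051.39 kJ


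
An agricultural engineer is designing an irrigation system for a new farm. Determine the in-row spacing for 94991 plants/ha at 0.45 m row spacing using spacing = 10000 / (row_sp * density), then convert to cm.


spacing = 10000 / (row_sp * density)
        = 10000 / (0.45 * 94991)
        = 10000 / 42745.95
        = 0.23394 m = 23.39 cm


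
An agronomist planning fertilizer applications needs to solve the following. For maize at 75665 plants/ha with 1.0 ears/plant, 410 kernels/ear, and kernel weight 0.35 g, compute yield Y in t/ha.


Y = density * ears * kernels * kw
  = 75665 * 1.0 * 410 * 0.35 g/ha
  = 10857927.50 g/ha
  = 10857.93 kg/ha = 10.86 t/ha


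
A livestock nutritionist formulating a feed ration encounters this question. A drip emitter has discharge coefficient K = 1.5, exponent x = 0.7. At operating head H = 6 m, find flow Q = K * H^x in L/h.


Q = K * H^x
  = 1.5 * 6^0.7
  = 1.5 * 3.5051
  = 5.26 L/h


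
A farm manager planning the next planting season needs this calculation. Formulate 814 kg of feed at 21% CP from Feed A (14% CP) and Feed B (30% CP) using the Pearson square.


parts_A = CP_b - target = 30 - 21 = 9
parts_B = target - CP_a = 21 - 14 = 7
total_parts = 9 + 7 = 16
Feed A = 814 * 9 / 16 = 457.88 kg
Feed B = 814 * 7 / 16 = 356.13 kg

457.88 kg


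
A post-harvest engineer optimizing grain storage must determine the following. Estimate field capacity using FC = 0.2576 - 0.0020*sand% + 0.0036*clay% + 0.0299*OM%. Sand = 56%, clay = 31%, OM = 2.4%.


FC = 0.2576 - 0.0020*56 + 0.0036*31 + 0.0299*2.4
   = 0.2576 - 0.1120 + 0.1116 + 0.0718
   = 0.3290


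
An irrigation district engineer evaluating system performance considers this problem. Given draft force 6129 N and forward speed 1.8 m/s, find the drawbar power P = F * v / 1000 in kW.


P = F * v / 1000
  = 6129 * 1.8 / 1000
  = 11032.20 / 1000
  = 11.03 kW


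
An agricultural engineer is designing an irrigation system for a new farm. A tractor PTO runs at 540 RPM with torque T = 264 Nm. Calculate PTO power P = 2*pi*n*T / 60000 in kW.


P = 2*pi*n*T / 60000
  = 2*pi * 540 * 264 / 60000
  = 895730.90 / 60000
  = 14.93 kW


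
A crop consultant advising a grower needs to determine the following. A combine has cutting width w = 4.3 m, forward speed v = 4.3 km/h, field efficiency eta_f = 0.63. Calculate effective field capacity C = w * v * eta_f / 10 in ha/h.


C = w * v * eta_f / 10
  = 4.3 * 4.3 * 0.63 / 10
  = 11.65 / 10
  = 1.16 ha/h


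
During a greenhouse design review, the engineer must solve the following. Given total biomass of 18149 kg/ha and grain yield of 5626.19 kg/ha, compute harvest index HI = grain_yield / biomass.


HI = grain_yield / biomass
   = 5626.19 / 18149
   = 0.31


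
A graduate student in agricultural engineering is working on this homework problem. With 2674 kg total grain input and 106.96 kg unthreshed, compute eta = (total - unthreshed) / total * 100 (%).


eta = (total - unthreshed) / total * 100
    = (2674 - 106.96) / 2674 * 100
    = 2567.04 / 2674 * 100
    = 96%


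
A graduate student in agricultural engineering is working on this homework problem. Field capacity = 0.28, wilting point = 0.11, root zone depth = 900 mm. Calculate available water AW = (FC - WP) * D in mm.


AW = (FC - WP) * D
   = (0.28 - 0.11) * 900
   = 0.17 * 900
   = 153 mm


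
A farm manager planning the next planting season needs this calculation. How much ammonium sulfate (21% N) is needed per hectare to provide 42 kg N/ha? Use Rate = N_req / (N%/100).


Rate = N_required / (N_content / 100)
     = 42 / (21 / 100)
     = 42 / 0.21
     = 200 kg/ha


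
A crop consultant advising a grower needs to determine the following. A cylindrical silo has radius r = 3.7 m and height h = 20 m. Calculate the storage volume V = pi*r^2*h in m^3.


V = pi * r^2 * h
  = pi * 3.7^2 * 20
  = pi * 13.69 * 20
  = 860.17 m^3


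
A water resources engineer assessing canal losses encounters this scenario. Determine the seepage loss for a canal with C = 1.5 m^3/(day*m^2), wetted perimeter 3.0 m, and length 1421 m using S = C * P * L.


S = C * P * L
  = 1.5 * 3.0 * 1421
  = 6394.50 m^3/day


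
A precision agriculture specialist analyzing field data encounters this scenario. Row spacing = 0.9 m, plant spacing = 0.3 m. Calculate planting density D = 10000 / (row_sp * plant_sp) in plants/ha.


D = 10000 / (row_sp * plant_sp)
  = 10000 / (0.9 * 0.3)
  = 10000 / 0.2700
  = 37037.04 plants/ha


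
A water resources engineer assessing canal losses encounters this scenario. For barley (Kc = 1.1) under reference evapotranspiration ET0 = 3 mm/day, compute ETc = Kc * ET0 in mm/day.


ETc = Kc * ET0
    = 1.1 * 3
    = 3.30 mm/day


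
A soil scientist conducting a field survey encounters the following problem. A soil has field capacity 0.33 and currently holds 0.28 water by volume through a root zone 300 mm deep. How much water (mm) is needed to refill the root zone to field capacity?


SMD = (FC - theta) * D
    = (0.33 - 0.28) * 300
    = 0.050 * 300
    = 15 mm


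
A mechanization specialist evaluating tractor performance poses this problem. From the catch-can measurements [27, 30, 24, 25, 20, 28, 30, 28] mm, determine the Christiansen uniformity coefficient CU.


xbar = 212 / 8 = 26.500
sum|xi - xbar| = 21
CU = 100 * (1 - 21 / (8 * 26.500))
   = 100 * (1 - 0.0991)
   = 90.09%


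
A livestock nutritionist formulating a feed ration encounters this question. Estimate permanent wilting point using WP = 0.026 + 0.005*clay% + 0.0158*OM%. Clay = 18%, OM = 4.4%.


WP = 0.026 + 0.005*18 + 0.0158*4.4
   = 0.026 + 0.0900 + 0.0695
   = 0.1855


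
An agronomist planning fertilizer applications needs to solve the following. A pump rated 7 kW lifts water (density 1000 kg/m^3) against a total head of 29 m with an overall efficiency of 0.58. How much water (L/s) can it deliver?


Q = (P * 1000 * eta) / (rho * g * H)
  = (7 * 1000 * 0.58) / (1000 * 9.81 * 29)
  = 4060 / 284490
  = 0.01427 m^3/s = 14.27 L/s


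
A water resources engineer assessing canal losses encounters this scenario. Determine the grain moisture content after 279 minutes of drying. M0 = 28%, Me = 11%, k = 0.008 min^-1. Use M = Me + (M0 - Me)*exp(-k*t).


M = Me + (M0 - Me) * e^(-k*t)
  = 11 + (28 - 11) * e^(-0.008*279)
  = 11 + 17 * e^(-2.232)
  = 11 + 17 * 0.10731
  = 11 + 1.8243
  = 12.82%


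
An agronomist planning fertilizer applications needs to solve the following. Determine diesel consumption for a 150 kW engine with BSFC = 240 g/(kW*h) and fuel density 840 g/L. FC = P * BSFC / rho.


FC = P * BSFC / rho_fuel
   = 150 * 240 / 840
   = 36000 / 840
   = 42.86 L/h


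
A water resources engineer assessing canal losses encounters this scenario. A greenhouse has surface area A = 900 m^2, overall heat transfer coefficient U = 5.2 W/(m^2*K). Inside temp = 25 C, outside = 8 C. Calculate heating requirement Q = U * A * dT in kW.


dT = 25 - (8) = 17 K
Q = U * A * dT
  = 5.2 * 900 * 17
  = 79560 W = 79.56 kW


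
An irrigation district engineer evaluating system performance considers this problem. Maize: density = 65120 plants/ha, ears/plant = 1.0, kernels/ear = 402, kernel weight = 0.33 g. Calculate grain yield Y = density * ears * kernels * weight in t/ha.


Y = density * ears * kernels * kw
  = 65120 * 1.0 * 402 * 0.33 g/ha
  = 8638819.20 g/ha
  = 8638.82 kg/ha = 8.64 t/ha
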